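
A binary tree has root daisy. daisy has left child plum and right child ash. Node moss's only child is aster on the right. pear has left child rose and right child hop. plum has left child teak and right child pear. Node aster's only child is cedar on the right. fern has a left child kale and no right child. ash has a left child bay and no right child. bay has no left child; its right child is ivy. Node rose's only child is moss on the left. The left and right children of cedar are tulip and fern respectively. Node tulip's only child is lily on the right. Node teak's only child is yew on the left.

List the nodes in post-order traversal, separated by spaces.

Post-order visits the left subtree, then the right subtree, then the node.
At daisy: go left to plum.
  At plum: go left to teak.
    At teak: go left to yew.
      yew is a leaf — visit yew.
    At teak: no right child.
    Visit teak.
  At plum: go right to pear.
    At pear: go left to rose.
      At rose: go left to moss.
        At moss: no left child.
        At moss: go right to aster.
          At aster: no left child.
          At aster: go right to cedar.
            At cedar: go left to tulip.
              At tulip: no left child.
              At tulip: go right to lily.
                lily is a leaf — visit lily.
              Visit tulip.
            At cedar: go right to fern.
              At fern: go left to kale.
                kale is a leaf — visit kale.
              At fern: no right child.
              Visit fern.
            Visit cedar.
          Visit aster.
        Visit moss.
      At rose: no right child.
      Visit rose.
    At pear: go right to hop.
      hop is a leaf — visit hop.
    Visit pear.
  Visit plum.
At daisy: go right to ash.
  At ash: go left to bay.
    At bay: no left child.
    At bay: go right to ivy.
      ivy is a leaf — visit ivy.
    Visit bay.
  At ash: no right child.
  Visit ash.
Visit daisy.

yew teak lily tulip kale fern cedar aster moss rose hop pear plum ivy bay ash daisy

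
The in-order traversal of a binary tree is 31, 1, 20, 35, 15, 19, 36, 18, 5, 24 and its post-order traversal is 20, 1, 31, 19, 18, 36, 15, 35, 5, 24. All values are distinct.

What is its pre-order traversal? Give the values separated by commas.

24, 5, 35, 31, 1, 20, 15, 36, 19, 18

The last element of post-order is the root; it splits in-order into left and right subtrees.
Root 24: left subtree has 9 nodes {31, 1, 20, 35, 15, 19, 36, 18, 5}, right has 0 { }.
  Root 5: left subtree has 8 nodes {31, 1, 20, 35, 15, 19, 36, 18}, right has 0 { }.
    Root 35: left subtree has 3 nodes {31, 1, 20}, right has 4 {15, 19, 36, 18}.
      Root 31: left subtree has 0 nodes { }, right has 2 {1, 20}.
        Root 1: left subtree has 0 nodes { }, right has 1 {20}.
      Root 15: left subtree has 0 nodes { }, right has 3 {19, 36, 18}.
        Root 36: left subtree has 1 node {19}, right has 1 {18}.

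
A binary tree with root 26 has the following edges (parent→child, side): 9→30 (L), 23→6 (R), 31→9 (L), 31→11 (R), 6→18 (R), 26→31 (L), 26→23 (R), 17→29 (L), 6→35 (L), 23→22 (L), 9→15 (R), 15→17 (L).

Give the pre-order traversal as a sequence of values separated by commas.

Pre-order visits the node, then its left subtree, then its right subtree.
Visit 26.
At 26: go left to 31.
  Visit 31.
  At 31: go left to 9.
    Visit 9.
    At 9: go left to 30.
      30 is a leaf — visit 30.
    At 9: go right to 15.
      Visit 15.
      At 15: go left to 17.
        Visit 17.
        At 17: go left to 29.
          29 is a leaf — visit 29.
        At 17: no right child.
      At 15: no right child.
  At 31: go right to 11.
    11 is a leaf — visit 11.
At 26: go right to 23.
  Visit 23.
  At 23: go left to 22.
    22 is a leaf — visit 22.
  At 23: go right to 6.
    Visit 6.
    At 6: go left to 35.
      35 is a leaf — visit 35.
    At 6: go right to 18.
      18 is a leaf — visit 18.

26, 31, 9, 30, 15, 17, 29, 11, 23, 22, 6, 35, 18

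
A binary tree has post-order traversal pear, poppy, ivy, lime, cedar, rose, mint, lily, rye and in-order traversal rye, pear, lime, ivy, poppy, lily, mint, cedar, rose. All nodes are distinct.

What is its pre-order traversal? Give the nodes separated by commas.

rye, lily, lime, pear, ivy, poppy, mint, rose, cedar

The last element of post-order is the root; it splits in-order into left and right subtrees.
Root rye: left subtree has 0 nodes { }, right has 8 {pear, lime, ivy, poppy, lily, mint, cedar, rose}.
  Root lily: left subtree has 4 nodes {pear, lime, ivy, poppy}, right has 3 {mint, cedar, rose}.
    Root lime: left subtree has 1 node {pear}, right has 2 {ivy, poppy}.
      Root ivy: left subtree has 0 nodes { }, right has 1 {poppy}.
    Root mint: left subtree has 0 nodes { }, right has 2 {cedar, rose}.
      Root rose: left subtree has 1 node {cedar}, right has 0 { }.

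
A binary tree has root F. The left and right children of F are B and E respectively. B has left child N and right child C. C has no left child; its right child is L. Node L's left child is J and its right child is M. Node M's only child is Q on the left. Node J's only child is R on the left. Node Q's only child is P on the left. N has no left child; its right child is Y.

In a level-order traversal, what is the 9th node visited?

M

Level-order visits nodes level by level from the root, left to right within each level.
Level 0: F
Level 1: B, E
Level 2: N, C
Level 3: Y, L
Level 4: J, M
Level 5: R, Q
Level 6: P
Full level-order sequence: F, B, E, N, C, Y, L, J, M, R, Q, P.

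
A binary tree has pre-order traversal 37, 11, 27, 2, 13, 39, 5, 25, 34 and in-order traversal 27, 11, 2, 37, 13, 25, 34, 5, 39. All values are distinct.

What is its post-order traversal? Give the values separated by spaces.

27 2 11 34 25 5 39 13 37

The first element of pre-order is the root; it splits in-order into left and right subtrees.
Root 37: left subtree has 3 nodes {27, 11, 2}, right has 5 {13, 25, 34, 5, 39}.
  Root 11: left subtree has 1 node {27}, right has 1 {2}.
  Root 13: left subtree has 0 nodes { }, right has 4 {25, 34, 5, 39}.
    Root 39: left subtree has 3 nodes {25, 34, 5}, right has 0 { }.
      Root 5: left subtree has 2 nodes {25, 34}, right has 0 { }.
        Root 25: left subtree has 0 nodes { }, right has 1 {34}.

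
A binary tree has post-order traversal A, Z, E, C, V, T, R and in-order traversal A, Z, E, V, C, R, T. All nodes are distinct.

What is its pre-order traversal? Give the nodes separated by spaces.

The last element of post-order is the root; it splits in-order into left and right subtrees.
Root R: left subtree has 5 nodes {A, Z, E, V, C}, right has 1 {T}.
  Root V: left subtree has 3 nodes {A, Z, E}, right has 1 {C}.
    Root E: left subtree has 2 nodes {A, Z}, right has 0 { }.
      Root Z: left subtree has 1 node {A}, right has 0 { }.

R V E Z A C T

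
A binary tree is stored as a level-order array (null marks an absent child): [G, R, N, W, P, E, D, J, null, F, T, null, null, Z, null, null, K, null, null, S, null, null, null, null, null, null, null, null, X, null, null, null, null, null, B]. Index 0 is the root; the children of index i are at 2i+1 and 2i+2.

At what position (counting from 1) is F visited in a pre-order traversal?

Pre-order visits the node, then its left subtree, then its right subtree.
Visit G.
At G: go left to R.
  Visit R.
  At R: go left to W.
    Visit W.
    At W: go left to J.
      Visit J.
      At J: no left child.
      At J: go right to K.
        Visit K.
        At K: no left child.
        At K: go right to B.
          B is a leaf — visit B.
    At W: no right child.
  At R: go right to P.
    Visit P.
    At P: go left to F.
      Visit F.
      At F: go left to S.
        S is a leaf — visit S.
      At F: no right child.
    At P: go right to T.
      T is a leaf — visit T.
At G: go right to N.
  Visit N.
  At N: go left to E.
    E is a leaf — visit E.
  At N: go right to D.
    Visit D.
    At D: go left to Z.
      Visit Z.
      At Z: no left child.
      At Z: go right to X.
        X is a leaf — visit X.
    At D: no right child.
Full pre-order sequence: G, R, W, J, K, B, P, F, S, T, N, E, D, Z, X.

8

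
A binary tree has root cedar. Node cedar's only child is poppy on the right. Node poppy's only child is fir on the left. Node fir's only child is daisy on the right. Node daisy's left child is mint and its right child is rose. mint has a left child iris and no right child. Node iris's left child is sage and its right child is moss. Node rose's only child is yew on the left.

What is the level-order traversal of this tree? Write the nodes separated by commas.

Level-order visits nodes level by level from the root, left to right within each level.
Level 0: cedar
Level 1: poppy
Level 2: fir
Level 3: daisy
Level 4: mint, rose
Level 5: iris, yew
Level 6: sage, moss

cedar, poppy, fir, daisy, mint, rose, iris, yew, sage, moss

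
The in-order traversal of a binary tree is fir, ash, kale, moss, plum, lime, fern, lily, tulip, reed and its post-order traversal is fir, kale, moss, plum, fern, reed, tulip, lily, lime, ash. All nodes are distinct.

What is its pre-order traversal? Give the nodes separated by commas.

ash, fir, lime, plum, moss, kale, lily, fern, tulip, reed

The last element of post-order is the root; it splits in-order into left and right subtrees.
Root ash: left subtree has 1 node {fir}, right has 8 {kale, moss, plum, lime, fern, lily, tulip, reed}.
  Root lime: left subtree has 3 nodes {kale, moss, plum}, right has 4 {fern, lily, tulip, reed}.
    Root plum: left subtree has 2 nodes {kale, moss}, right has 0 { }.
      Root moss: left subtree has 1 node {kale}, right has 0 { }.
    Root lily: left subtree has 1 node {fern}, right has 2 {tulip, reed}.
      Root tulip: left subtree has 0 nodes { }, right has 1 {reed}.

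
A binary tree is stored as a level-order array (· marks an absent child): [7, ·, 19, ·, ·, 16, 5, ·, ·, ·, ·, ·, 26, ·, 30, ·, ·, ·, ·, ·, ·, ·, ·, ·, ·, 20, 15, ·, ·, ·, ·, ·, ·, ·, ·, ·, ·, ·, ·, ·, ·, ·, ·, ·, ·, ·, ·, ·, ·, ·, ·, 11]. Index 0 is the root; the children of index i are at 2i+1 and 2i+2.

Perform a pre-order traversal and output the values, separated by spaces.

Pre-order visits the node, then its left subtree, then its right subtree.
Visit 7.
At 7: no left child.
At 7: go right to 19.
  Visit 19.
  At 19: go left to 16.
    Visit 16.
    At 16: no left child.
    At 16: go right to 26.
      Visit 26.
      At 26: go left to 20.
        Visit 20.
        At 20: go left to 11.
          11 is a leaf — visit 11.
        At 20: no right child.
      At 26: go right to 15.
        15 is a leaf — visit 15.
  At 19: go right to 5.
    Visit 5.
    At 5: no left child.
    At 5: go right to 30.
      30 is a leaf — visit 30.

7 19 16 26 20 11 15 5 30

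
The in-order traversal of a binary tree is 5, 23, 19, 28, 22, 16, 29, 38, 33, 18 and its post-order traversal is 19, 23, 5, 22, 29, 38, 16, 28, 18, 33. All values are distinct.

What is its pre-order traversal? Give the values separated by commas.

33, 28, 5, 23, 19, 16, 22, 38, 29, 18

The last element of post-order is the root; it splits in-order into left and right subtrees.
Root 33: left subtree has 8 nodes {5, 23, 19, 28, 22, 16, 29, 38}, right has 1 {18}.
  Root 28: left subtree has 3 nodes {5, 23, 19}, right has 4 {22, 16, 29, 38}.
    Root 5: left subtree has 0 nodes { }, right has 2 {23, 19}.
      Root 23: left subtree has 0 nodes { }, right has 1 {19}.
    Root 16: left subtree has 1 node {22}, right has 2 {29, 38}.
      Root 38: left subtree has 1 node {29}, right has 0 { }.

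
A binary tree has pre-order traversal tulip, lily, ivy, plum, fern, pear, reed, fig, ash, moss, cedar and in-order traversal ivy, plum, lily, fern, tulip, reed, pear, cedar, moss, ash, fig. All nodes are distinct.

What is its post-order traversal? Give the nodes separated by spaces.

The first element of pre-order is the root; it splits in-order into left and right subtrees.
Root tulip: left subtree has 4 nodes {ivy, plum, lily, fern}, right has 6 {reed, pear, cedar, moss, ash, fig}.
  Root lily: left subtree has 2 nodes {ivy, plum}, right has 1 {fern}.
    Root ivy: left subtree has 0 nodes { }, right has 1 {plum}.
  Root pear: left subtree has 1 node {reed}, right has 4 {cedar, moss, ash, fig}.
    Root fig: left subtree has 3 nodes {cedar, moss, ash}, right has 0 { }.
      Root ash: left subtree has 2 nodes {cedar, moss}, right has 0 { }.
        Root moss: left subtree has 1 node {cedar}, right has 0 { }.

plum ivy fern lily reed cedar moss ash fig pear tulip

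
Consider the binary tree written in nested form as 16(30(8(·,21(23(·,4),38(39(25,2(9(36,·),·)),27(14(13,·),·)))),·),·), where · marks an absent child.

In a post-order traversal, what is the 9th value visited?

Post-order visits the left subtree, then the right subtree, then the node.
At 16: go left to 30.
  At 30: go left to 8.
    At 8: no left child.
    At 8: go right to 21.
      At 21: go left to 23.
        At 23: no left child.
        At 23: go right to 4.
          4 is a leaf — visit 4.
        Visit 23.
      At 21: go right to 38.
        At 38: go left to 39.
          At 39: go left to 25.
            25 is a leaf — visit 25.
          At 39: go right to 2.
            At 2: go left to 9.
              At 9: go left to 36.
                36 is a leaf — visit 36.
              At 9: no right child.
              Visit 9.
            At 2: no right child.
            Visit 2.
          Visit 39.
        At 38: go right to 27.
          At 27: go left to 14.
            At 14: go left to 13.
              13 is a leaf — visit 13.
            At 14: no right child.
            Visit 14.
          At 27: no right child.
          Visit 27.
        Visit 38.
      Visit 21.
    Visit 8.
  At 30: no right child.
  Visit 30.
At 16: no right child.
Visit 16.
Full post-order sequence: 4, 23, 25, 36, 9, 2, 39, 13, 14, 27, 38, 21, 8, 30, 16.

14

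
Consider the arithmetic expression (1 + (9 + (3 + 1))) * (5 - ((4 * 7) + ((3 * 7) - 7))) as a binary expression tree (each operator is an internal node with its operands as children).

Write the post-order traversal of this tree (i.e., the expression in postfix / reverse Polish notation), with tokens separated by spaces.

1 9 3 1 + + + 5 4 7 * 3 7 * 7 - + - *

Post-order on an expression tree gives postfix notation: for each operator, emit left operand, right operand, then the operator.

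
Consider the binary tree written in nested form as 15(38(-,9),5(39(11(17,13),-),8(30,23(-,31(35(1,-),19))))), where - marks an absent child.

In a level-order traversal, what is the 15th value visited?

Level-order visits nodes level by level from the root, left to right within each level.
Level 0: 15
Level 1: 38, 5
Level 2: 9, 39, 8
Level 3: 11, 30, 23
Level 4: 17, 13, 31
Level 5: 35, 19
Level 6: 1
Full level-order sequence: 15, 38, 5, 9, 39, 8, 11, 30, 23, 17, 13, 31, 35, 19, 1.

1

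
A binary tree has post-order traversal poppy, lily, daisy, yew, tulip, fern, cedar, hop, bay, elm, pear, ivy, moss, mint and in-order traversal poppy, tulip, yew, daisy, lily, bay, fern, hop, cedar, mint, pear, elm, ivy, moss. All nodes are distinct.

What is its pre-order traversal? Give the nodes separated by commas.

The last element of post-order is the root; it splits in-order into left and right subtrees.
Root mint: left subtree has 9 nodes {poppy, tulip, yew, daisy, lily, bay, fern, hop, cedar}, right has 4 {pear, elm, ivy, moss}.
  Root bay: left subtree has 5 nodes {poppy, tulip, yew, daisy, lily}, right has 3 {fern, hop, cedar}.
    Root tulip: left subtree has 1 node {poppy}, right has 3 {yew, daisy, lily}.
      Root yew: left subtree has 0 nodes { }, right has 2 {daisy, lily}.
        Root daisy: left subtree has 0 nodes { }, right has 1 {lily}.
    Root hop: left subtree has 1 node {fern}, right has 1 {cedar}.
  Root moss: left subtree has 3 nodes {pear, elm, ivy}, right has 0 { }.
    Root ivy: left subtree has 2 nodes {pear, elm}, right has 0 { }.
      Root pear: left subtree has 0 nodes { }, right has 1 {elm}.

mint, bay, tulip, poppy, yew, daisy, lily, hop, fern, cedar, moss, ivy, pear, elm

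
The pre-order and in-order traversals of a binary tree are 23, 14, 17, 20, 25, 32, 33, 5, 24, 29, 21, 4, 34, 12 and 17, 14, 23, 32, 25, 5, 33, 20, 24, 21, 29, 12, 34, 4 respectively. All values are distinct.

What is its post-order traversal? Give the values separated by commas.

17, 14, 32, 5, 33, 25, 21, 12, 34, 4, 29, 24, 20, 23

The first element of pre-order is the root; it splits in-order into left and right subtrees.
Root 23: left subtree has 2 nodes {17, 14}, right has 11 {32, 25, 5, 33, 20, 24, 21, 29, 12, 34, 4}.
  Root 14: left subtree has 1 node {17}, right has 0 { }.
  Root 20: left subtree has 4 nodes {32, 25, 5, 33}, right has 6 {24, 21, 29, 12, 34, 4}.
    Root 25: left subtree has 1 node {32}, right has 2 {5, 33}.
      Root 33: left subtree has 1 node {5}, right has 0 { }.
    Root 24: left subtree has 0 nodes { }, right has 5 {21, 29, 12, 34, 4}.
      Root 29: left subtree has 1 node {21}, right has 3 {12, 34, 4}.
        Root 4: left subtree has 2 nodes {12, 34}, right has 0 { }.
          Root 34: left subtree has 1 node {12}, right has 0 { }.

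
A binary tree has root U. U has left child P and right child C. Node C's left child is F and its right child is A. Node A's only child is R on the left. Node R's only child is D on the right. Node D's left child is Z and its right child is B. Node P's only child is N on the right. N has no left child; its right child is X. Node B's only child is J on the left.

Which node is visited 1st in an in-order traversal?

P

In-order visits the left subtree, then the node, then the right subtree.
At U: go left to P.
  At P: no left child.
  Visit P.
  At P: go right to N.
    At N: no left child.
    Visit N.
    At N: go right to X.
      X is a leaf — visit X.
Visit U.
At U: go right to C.
  At C: go left to F.
    F is a leaf — visit F.
  Visit C.
  At C: go right to A.
    At A: go left to R.
      At R: no left child.
      Visit R.
      At R: go right to D.
        At D: go left to Z.
          Z is a leaf — visit Z.
        Visit D.
        At D: go right to B.
          At B: go left to J.
            J is a leaf — visit J.
          Visit B.
          At B: no right child.
    Visit A.
    At A: no right child.
Full in-order sequence: P, N, X, U, F, C, R, Z, D, J, B, A.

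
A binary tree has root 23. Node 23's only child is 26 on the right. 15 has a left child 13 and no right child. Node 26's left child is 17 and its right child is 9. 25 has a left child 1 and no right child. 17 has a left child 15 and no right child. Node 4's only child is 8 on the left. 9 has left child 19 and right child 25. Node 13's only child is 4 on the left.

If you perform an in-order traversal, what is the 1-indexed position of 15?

In-order visits the left subtree, then the node, then the right subtree.
At 23: no left child.
Visit 23.
At 23: go right to 26.
  At 26: go left to 17.
    At 17: go left to 15.
      At 15: go left to 13.
        At 13: go left to 4.
          At 4: go left to 8.
            8 is a leaf — visit 8.
          Visit 4.
          At 4: no right child.
        Visit 13.
        At 13: no right child.
      Visit 15.
      At 15: no right child.
    Visit 17.
    At 17: no right child.
  Visit 26.
  At 26: go right to 9.
    At 9: go left to 19.
      19 is a leaf — visit 19.
    Visit 9.
    At 9: go right to 25.
      At 25: go left to 1.
        1 is a leaf — visit 1.
      Visit 25.
      At 25: no right child.
Full in-order sequence: 23, 8, 4, 13, 15, 17, 26, 19, 9, 1, 25.

5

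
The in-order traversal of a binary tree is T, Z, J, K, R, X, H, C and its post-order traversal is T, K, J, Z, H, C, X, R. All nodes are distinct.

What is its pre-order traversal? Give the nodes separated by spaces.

The last element of post-order is the root; it splits in-order into left and right subtrees.
Root R: left subtree has 4 nodes {T, Z, J, K}, right has 3 {X, H, C}.
  Root Z: left subtree has 1 node {T}, right has 2 {J, K}.
    Root J: left subtree has 0 nodes { }, right has 1 {K}.
  Root X: left subtree has 0 nodes { }, right has 2 {H, C}.
    Root C: left subtree has 1 node {H}, right has 0 { }.

R Z T J K X C H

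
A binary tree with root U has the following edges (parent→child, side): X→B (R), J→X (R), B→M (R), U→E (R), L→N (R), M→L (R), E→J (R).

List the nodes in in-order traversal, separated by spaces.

U E J X B M L N

In-order visits the left subtree, then the node, then the right subtree.
At U: no left child.
Visit U.
At U: go right to E.
  At E: no left child.
  Visit E.
  At E: go right to J.
    At J: no left child.
    Visit J.
    At J: go right to X.
      At X: no left child.
      Visit X.
      At X: go right to B.
        At B: no left child.
        Visit B.
        At B: go right to M.
          At M: no left child.
          Visit M.
          At M: go right to L.
            At L: no left child.
            Visit L.
            At L: go right to N.
              N is a leaf — visit N.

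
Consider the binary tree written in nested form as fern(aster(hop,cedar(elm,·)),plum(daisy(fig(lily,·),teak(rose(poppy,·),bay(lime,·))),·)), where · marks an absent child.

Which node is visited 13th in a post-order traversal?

plum

Post-order visits the left subtree, then the right subtree, then the node.
At fern: go left to aster.
  At aster: go left to hop.
    hop is a leaf — visit hop.
  At aster: go right to cedar.
    At cedar: go left to elm.
      elm is a leaf — visit elm.
    At cedar: no right child.
    Visit cedar.
  Visit aster.
At fern: go right to plum.
  At plum: go left to daisy.
    At daisy: go left to fig.
      At fig: go left to lily.
        lily is a leaf — visit lily.
      At fig: no right child.
      Visit fig.
    At daisy: go right to teak.
      At teak: go left to rose.
        At rose: go left to poppy.
          poppy is a leaf — visit poppy.
        At rose: no right child.
        Visit rose.
      At teak: go right to bay.
        At bay: go left to lime.
          lime is a leaf — visit lime.
        At bay: no right child.
        Visit bay.
      Visit teak.
    Visit daisy.
  At plum: no right child.
  Visit plum.
Visit fern.
Full post-order sequence: hop, elm, cedar, aster, lily, fig, poppy, rose, lime, bay, teak, daisy, plum, fern.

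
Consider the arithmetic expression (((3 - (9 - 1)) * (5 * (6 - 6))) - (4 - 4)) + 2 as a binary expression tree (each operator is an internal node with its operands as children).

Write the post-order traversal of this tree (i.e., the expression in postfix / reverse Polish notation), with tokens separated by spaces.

Post-order on an expression tree gives postfix notation: for each operator, emit left operand, right operand, then the operator.

3 9 1 - - 5 6 6 - * * 4 4 - - 2 +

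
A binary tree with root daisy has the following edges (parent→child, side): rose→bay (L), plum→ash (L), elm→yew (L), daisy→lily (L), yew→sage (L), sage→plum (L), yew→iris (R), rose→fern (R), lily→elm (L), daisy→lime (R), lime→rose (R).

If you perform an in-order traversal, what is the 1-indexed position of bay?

In-order visits the left subtree, then the node, then the right subtree.
At daisy: go left to lily.
  At lily: go left to elm.
    At elm: go left to yew.
      At yew: go left to sage.
        At sage: go left to plum.
          At plum: go left to ash.
            ash is a leaf — visit ash.
          Visit plum.
          At plum: no right child.
        Visit sage.
        At sage: no right child.
      Visit yew.
      At yew: go right to iris.
        iris is a leaf — visit iris.
    Visit elm.
    At elm: no right child.
  Visit lily.
  At lily: no right child.
Visit daisy.
At daisy: go right to lime.
  At lime: no left child.
  Visit lime.
  At lime: go right to rose.
    At rose: go left to bay.
      bay is a leaf — visit bay.
    Visit rose.
    At rose: go right to fern.
      fern is a leaf — visit fern.
Full in-order sequence: ash, plum, sage, yew, iris, elm, lily, daisy, lime, bay, rose, fern.

10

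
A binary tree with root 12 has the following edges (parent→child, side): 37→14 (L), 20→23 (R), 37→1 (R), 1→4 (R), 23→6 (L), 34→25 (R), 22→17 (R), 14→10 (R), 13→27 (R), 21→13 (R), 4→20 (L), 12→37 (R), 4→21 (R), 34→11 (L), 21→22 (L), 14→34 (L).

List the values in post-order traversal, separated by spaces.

11 25 34 10 14 6 23 20 17 22 27 13 21 4 1 37 12

Post-order visits the left subtree, then the right subtree, then the node.
At 12: no left child.
At 12: go right to 37.
  At 37: go left to 14.
    At 14: go left to 34.
      At 34: go left to 11.
        11 is a leaf — visit 11.
      At 34: go right to 25.
        25 is a leaf — visit 25.
      Visit 34.
    At 14: go right to 10.
      10 is a leaf — visit 10.
    Visit 14.
  At 37: go right to 1.
    At 1: no left child.
    At 1: go right to 4.
      At 4: go left to 20.
        At 20: no left child.
        At 20: go right to 23.
          At 23: go left to 6.
            6 is a leaf — visit 6.
          At 23: no right child.
          Visit 23.
        Visit 20.
      At 4: go right to 21.
        At 21: go left to 22.
          At 22: no left child.
          At 22: go right to 17.
            17 is a leaf — visit 17.
          Visit 22.
        At 21: go right to 13.
          At 13: no left child.
          At 13: go right to 27.
            27 is a leaf — visit 27.
          Visit 13.
        Visit 21.
      Visit 4.
    Visit 1.
  Visit 37.
Visit 12.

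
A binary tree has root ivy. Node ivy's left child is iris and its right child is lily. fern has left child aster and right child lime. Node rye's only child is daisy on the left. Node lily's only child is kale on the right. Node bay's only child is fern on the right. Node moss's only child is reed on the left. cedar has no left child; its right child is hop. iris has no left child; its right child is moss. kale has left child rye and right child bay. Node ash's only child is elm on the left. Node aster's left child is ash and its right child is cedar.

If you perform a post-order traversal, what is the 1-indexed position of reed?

Post-order visits the left subtree, then the right subtree, then the node.
At ivy: go left to iris.
  At iris: no left child.
  At iris: go right to moss.
    At moss: go left to reed.
      reed is a leaf — visit reed.
    At moss: no right child.
    Visit moss.
  Visit iris.
At ivy: go right to lily.
  At lily: no left child.
  At lily: go right to kale.
    At kale: go left to rye.
      At rye: go left to daisy.
        daisy is a leaf — visit daisy.
      At rye: no right child.
      Visit rye.
    At kale: go right to bay.
      At bay: no left child.
      At bay: go right to fern.
        At fern: go left to aster.
          At aster: go left to ash.
            At ash: go left to elm.
              elm is a leaf — visit elm.
            At ash: no right child.
            Visit ash.
          At aster: go right to cedar.
            At cedar: no left child.
            At cedar: go right to hop.
              hop is a leaf — visit hop.
            Visit cedar.
          Visit aster.
        At fern: go right to lime.
          lime is a leaf — visit lime.
        Visit fern.
      Visit bay.
    Visit kale.
  Visit lily.
Visit ivy.
Full post-order sequence: reed, moss, iris, daisy, rye, elm, ash, hop, cedar, aster, lime, fern, bay, kale, lily, ivy.

1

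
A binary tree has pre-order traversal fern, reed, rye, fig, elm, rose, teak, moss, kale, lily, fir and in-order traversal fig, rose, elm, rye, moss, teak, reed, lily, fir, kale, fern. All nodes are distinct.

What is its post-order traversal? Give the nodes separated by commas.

rose, elm, fig, moss, teak, rye, fir, lily, kale, reed, fern

The first element of pre-order is the root; it splits in-order into left and right subtrees.
Root fern: left subtree has 10 nodes {fig, rose, elm, rye, moss, teak, reed, lily, fir, kale}, right has 0 { }.
  Root reed: left subtree has 6 nodes {fig, rose, elm, rye, moss, teak}, right has 3 {lily, fir, kale}.
    Root rye: left subtree has 3 nodes {fig, rose, elm}, right has 2 {moss, teak}.
      Root fig: left subtree has 0 nodes { }, right has 2 {rose, elm}.
        Root elm: left subtree has 1 node {rose}, right has 0 { }.
      Root teak: left subtree has 1 node {moss}, right has 0 { }.
    Root kale: left subtree has 2 nodes {lily, fir}, right has 0 { }.
      Root lily: left subtree has 0 nodes { }, right has 1 {fir}.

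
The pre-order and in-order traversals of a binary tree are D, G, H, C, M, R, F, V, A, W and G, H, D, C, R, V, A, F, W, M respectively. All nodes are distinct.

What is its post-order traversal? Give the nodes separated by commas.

The first element of pre-order is the root; it splits in-order into left and right subtrees.
Root D: left subtree has 2 nodes {G, H}, right has 7 {C, R, V, A, F, W, M}.
  Root G: left subtree has 0 nodes { }, right has 1 {H}.
  Root C: left subtree has 0 nodes { }, right has 6 {R, V, A, F, W, M}.
    Root M: left subtree has 5 nodes {R, V, A, F, W}, right has 0 { }.
      Root R: left subtree has 0 nodes { }, right has 4 {V, A, F, W}.
        Root F: left subtree has 2 nodes {V, A}, right has 1 {W}.
          Root V: left subtree has 0 nodes { }, right has 1 {A}.

H, G, A, V, W, F, R, M, C, D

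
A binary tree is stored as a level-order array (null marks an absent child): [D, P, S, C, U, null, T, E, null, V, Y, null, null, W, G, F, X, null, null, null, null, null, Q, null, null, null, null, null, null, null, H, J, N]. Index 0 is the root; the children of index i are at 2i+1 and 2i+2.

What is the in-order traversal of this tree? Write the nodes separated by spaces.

In-order visits the left subtree, then the node, then the right subtree.
At D: go left to P.
  At P: go left to C.
    At C: go left to E.
      At E: go left to F.
        At F: go left to J.
          J is a leaf — visit J.
        Visit F.
        At F: go right to N.
          N is a leaf — visit N.
      Visit E.
      At E: go right to X.
        X is a leaf — visit X.
    Visit C.
    At C: no right child.
  Visit P.
  At P: go right to U.
    At U: go left to V.
      V is a leaf — visit V.
    Visit U.
    At U: go right to Y.
      At Y: no left child.
      Visit Y.
      At Y: go right to Q.
        Q is a leaf — visit Q.
Visit D.
At D: go right to S.
  At S: no left child.
  Visit S.
  At S: go right to T.
    At T: go left to W.
      W is a leaf — visit W.
    Visit T.
    At T: go right to G.
      At G: no left child.
      Visit G.
      At G: go right to H.
        H is a leaf — visit H.

J F N E X C P V U Y Q D S W T G H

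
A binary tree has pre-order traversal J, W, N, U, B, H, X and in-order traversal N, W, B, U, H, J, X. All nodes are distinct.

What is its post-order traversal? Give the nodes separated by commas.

The first element of pre-order is the root; it splits in-order into left and right subtrees.
Root J: left subtree has 5 nodes {N, W, B, U, H}, right has 1 {X}.
  Root W: left subtree has 1 node {N}, right has 3 {B, U, H}.
    Root U: left subtree has 1 node {B}, right has 1 {H}.

N, B, H, U, W, X, J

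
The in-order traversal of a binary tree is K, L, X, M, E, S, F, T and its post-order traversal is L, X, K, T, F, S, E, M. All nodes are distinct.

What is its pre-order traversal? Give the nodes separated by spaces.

The last element of post-order is the root; it splits in-order into left and right subtrees.
Root M: left subtree has 3 nodes {K, L, X}, right has 4 {E, S, F, T}.
  Root K: left subtree has 0 nodes { }, right has 2 {L, X}.
    Root X: left subtree has 1 node {L}, right has 0 { }.
  Root E: left subtree has 0 nodes { }, right has 3 {S, F, T}.
    Root S: left subtree has 0 nodes { }, right has 2 {F, T}.
      Root F: left subtree has 0 nodes { }, right has 1 {T}.

M K X L E S F T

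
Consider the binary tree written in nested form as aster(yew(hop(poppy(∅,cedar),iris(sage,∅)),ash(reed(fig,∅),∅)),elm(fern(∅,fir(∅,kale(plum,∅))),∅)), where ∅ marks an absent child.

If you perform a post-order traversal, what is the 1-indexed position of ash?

Post-order visits the left subtree, then the right subtree, then the node.
At aster: go left to yew.
  At yew: go left to hop.
    At hop: go left to poppy.
      At poppy: no left child.
      At poppy: go right to cedar.
        cedar is a leaf — visit cedar.
      Visit poppy.
    At hop: go right to iris.
      At iris: go left to sage.
        sage is a leaf — visit sage.
      At iris: no right child.
      Visit iris.
    Visit hop.
  At yew: go right to ash.
    At ash: go left to reed.
      At reed: go left to fig.
        fig is a leaf — visit fig.
      At reed: no right child.
      Visit reed.
    At ash: no right child.
    Visit ash.
  Visit yew.
At aster: go right to elm.
  At elm: go left to fern.
    At fern: no left child.
    At fern: go right to fir.
      At fir: no left child.
      At fir: go right to kale.
        At kale: go left to plum.
          plum is a leaf — visit plum.
        At kale: no right child.
        Visit kale.
      Visit fir.
    Visit fern.
  At elm: no right child.
  Visit elm.
Visit aster.
Full post-order sequence: cedar, poppy, sage, iris, hop, fig, reed, ash, yew, plum, kale, fir, fern, elm, aster.

8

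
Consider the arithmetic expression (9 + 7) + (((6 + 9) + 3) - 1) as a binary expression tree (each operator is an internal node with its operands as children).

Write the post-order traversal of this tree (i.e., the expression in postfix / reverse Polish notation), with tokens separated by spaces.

9 7 + 6 9 + 3 + 1 - +

Post-order on an expression tree gives postfix notation: for each operator, emit left operand, right operand, then the operator.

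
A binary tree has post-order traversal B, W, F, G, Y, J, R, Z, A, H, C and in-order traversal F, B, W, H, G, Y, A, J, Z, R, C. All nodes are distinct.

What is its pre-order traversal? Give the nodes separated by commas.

The last element of post-order is the root; it splits in-order into left and right subtrees.
Root C: left subtree has 10 nodes {F, B, W, H, G, Y, A, J, Z, R}, right has 0 { }.
  Root H: left subtree has 3 nodes {F, B, W}, right has 6 {G, Y, A, J, Z, R}.
    Root F: left subtree has 0 nodes { }, right has 2 {B, W}.
      Root W: left subtree has 1 node {B}, right has 0 { }.
    Root A: left subtree has 2 nodes {G, Y}, right has 3 {J, Z, R}.
      Root Y: left subtree has 1 node {G}, right has 0 { }.
      Root Z: left subtree has 1 node {J}, right has 1 {R}.

C, H, F, W, B, A, Y, G, Z, J, R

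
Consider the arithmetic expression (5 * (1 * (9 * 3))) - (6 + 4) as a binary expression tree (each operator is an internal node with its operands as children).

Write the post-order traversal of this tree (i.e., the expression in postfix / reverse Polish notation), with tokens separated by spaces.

5 1 9 3 * * * 6 4 + -

Post-order on an expression tree gives postfix notation: for each operator, emit left operand, right operand, then the operator.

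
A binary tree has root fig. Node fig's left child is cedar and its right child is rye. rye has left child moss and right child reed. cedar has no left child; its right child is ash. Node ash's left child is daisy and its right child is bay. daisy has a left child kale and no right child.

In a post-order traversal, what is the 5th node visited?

Post-order visits the left subtree, then the right subtree, then the node.
At fig: go left to cedar.
  At cedar: no left child.
  At cedar: go right to ash.
    At ash: go left to daisy.
      At daisy: go left to kale.
        kale is a leaf — visit kale.
      At daisy: no right child.
      Visit daisy.
    At ash: go right to bay.
      bay is a leaf — visit bay.
    Visit ash.
  Visit cedar.
At fig: go right to rye.
  At rye: go left to moss.
    moss is a leaf — visit moss.
  At rye: go right to reed.
    reed is a leaf — visit reed.
  Visit rye.
Visit fig.
Full post-order sequence: kale, daisy, bay, ash, cedar, moss, reed, rye, fig.

cedar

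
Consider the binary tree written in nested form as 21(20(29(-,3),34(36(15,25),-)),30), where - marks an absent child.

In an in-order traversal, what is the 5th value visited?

36

In-order visits the left subtree, then the node, then the right subtree.
At 21: go left to 20.
  At 20: go left to 29.
    At 29: no left child.
    Visit 29.
    At 29: go right to 3.
      3 is a leaf — visit 3.
  Visit 20.
  At 20: go right to 34.
    At 34: go left to 36.
      At 36: go left to 15.
        15 is a leaf — visit 15.
      Visit 36.
      At 36: go right to 25.
        25 is a leaf — visit 25.
    Visit 34.
    At 34: no right child.
Visit 21.
At 21: go right to 30.
  30 is a leaf — visit 30.
Full in-order sequence: 29, 3, 20, 15, 36, 25, 34, 21, 30.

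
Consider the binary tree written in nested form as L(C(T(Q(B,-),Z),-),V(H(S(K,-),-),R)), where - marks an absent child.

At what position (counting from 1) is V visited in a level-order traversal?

3

Level-order visits nodes level by level from the root, left to right within each level.
Level 0: L
Level 1: C, V
Level 2: T, H, R
Level 3: Q, Z, S
Level 4: B, K
Full level-order sequence: L, C, V, T, H, R, Q, Z, S, B, K.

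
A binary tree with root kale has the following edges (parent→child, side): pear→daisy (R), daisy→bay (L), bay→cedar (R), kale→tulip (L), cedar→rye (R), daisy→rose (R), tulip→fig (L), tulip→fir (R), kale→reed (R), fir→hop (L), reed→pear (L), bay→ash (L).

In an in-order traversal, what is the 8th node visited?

In-order visits the left subtree, then the node, then the right subtree.
At kale: go left to tulip.
  At tulip: go left to fig.
    fig is a leaf — visit fig.
  Visit tulip.
  At tulip: go right to fir.
    At fir: go left to hop.
      hop is a leaf — visit hop.
    Visit fir.
    At fir: no right child.
Visit kale.
At kale: go right to reed.
  At reed: go left to pear.
    At pear: no left child.
    Visit pear.
    At pear: go right to daisy.
      At daisy: go left to bay.
        At bay: go left to ash.
          ash is a leaf — visit ash.
        Visit bay.
        At bay: go right to cedar.
          At cedar: no left child.
          Visit cedar.
          At cedar: go right to rye.
            rye is a leaf — visit rye.
      Visit daisy.
      At daisy: go right to rose.
        rose is a leaf — visit rose.
  Visit reed.
  At reed: no right child.
Full in-order sequence: fig, tulip, hop, fir, kale, pear, ash, bay, cedar, rye, daisy, rose, reed.

bay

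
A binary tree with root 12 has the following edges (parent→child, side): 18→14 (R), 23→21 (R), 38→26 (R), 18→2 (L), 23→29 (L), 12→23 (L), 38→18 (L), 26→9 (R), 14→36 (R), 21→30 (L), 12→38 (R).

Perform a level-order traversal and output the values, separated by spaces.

Level-order visits nodes level by level from the root, left to right within each level.
Level 0: 12
Level 1: 23, 38
Level 2: 29, 21, 18, 26
Level 3: 30, 2, 14, 9
Level 4: 36

12 23 38 29 21 18 26 30 2 14 9 36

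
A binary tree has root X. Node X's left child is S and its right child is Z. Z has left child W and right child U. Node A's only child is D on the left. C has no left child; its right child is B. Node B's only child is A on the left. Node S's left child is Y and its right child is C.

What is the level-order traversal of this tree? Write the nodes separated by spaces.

X S Z Y C W U B A D

Level-order visits nodes level by level from the root, left to right within each level.
Level 0: X
Level 1: S, Z
Level 2: Y, C, W, U
Level 3: B
Level 4: A
Level 5: D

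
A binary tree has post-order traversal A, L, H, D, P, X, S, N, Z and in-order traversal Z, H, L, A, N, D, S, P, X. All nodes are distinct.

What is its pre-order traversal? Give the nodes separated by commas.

The last element of post-order is the root; it splits in-order into left and right subtrees.
Root Z: left subtree has 0 nodes { }, right has 8 {H, L, A, N, D, S, P, X}.
  Root N: left subtree has 3 nodes {H, L, A}, right has 4 {D, S, P, X}.
    Root H: left subtree has 0 nodes { }, right has 2 {L, A}.
      Root L: left subtree has 0 nodes { }, right has 1 {A}.
    Root S: left subtree has 1 node {D}, right has 2 {P, X}.
      Root X: left subtree has 1 node {P}, right has 0 { }.

Z, N, H, L, A, S, D, X, P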